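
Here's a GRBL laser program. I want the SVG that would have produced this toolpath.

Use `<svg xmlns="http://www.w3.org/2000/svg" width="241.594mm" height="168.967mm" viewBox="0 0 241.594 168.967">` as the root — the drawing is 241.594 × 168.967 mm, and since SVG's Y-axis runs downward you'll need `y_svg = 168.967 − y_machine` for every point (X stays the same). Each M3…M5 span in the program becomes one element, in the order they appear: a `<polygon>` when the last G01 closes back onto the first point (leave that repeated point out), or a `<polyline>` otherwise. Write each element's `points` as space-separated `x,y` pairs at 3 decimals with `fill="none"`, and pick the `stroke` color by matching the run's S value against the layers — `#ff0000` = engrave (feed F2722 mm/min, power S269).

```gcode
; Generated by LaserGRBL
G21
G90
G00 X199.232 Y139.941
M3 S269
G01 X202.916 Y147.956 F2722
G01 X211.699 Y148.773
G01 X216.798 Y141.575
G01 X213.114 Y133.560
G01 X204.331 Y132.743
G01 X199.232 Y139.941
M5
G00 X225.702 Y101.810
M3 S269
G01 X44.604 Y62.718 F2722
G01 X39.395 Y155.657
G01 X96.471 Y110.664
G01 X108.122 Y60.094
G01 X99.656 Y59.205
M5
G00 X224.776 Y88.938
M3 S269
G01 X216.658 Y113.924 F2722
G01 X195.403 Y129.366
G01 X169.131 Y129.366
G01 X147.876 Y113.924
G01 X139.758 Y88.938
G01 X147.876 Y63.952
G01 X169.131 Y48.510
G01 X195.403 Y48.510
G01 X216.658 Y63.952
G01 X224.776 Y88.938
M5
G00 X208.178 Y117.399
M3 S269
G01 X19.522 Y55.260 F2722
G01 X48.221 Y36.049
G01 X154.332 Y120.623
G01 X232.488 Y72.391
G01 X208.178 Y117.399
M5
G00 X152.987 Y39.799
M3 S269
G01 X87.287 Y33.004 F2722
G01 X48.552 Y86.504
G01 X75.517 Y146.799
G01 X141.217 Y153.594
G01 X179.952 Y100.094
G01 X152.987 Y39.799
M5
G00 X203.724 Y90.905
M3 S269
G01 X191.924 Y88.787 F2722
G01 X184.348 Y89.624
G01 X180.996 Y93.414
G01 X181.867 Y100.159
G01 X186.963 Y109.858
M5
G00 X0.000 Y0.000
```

Machine Y-up, SVG Y-down with viewBox height 168.967, so y_svg = 168.967 − y_machine; X carries over. Every run uses S269, so all elements get stroke `#ff0000` (engrave).

Run 1: The run returns to its start, so emit a `<polygon>` with points (Y-flipped): 199.232,29.026 202.916,21.011 211.699,20.194 216.798,27.392 213.114,35.407 204.331,36.224.

Run 2: The run is open, so emit a `<polyline>` with points (Y-flipped): 225.702,67.157 44.604,106.249 39.395,13.310 96.471,58.303 108.122,108.873 99.656,109.762.

Run 3: The run returns to its start, so emit a `<polygon>` with points (Y-flipped): 224.776,80.029 216.658,55.043 195.403,39.601 169.131,39.601 147.876,55.043 139.758,80.029 147.876,105.015 169.131,120.457 195.403,120.457 216.658,105.015.

Run 4: The run returns to its start, so emit a `<polygon>` with points (Y-flipped): 208.178,51.568 19.522,113.707 48.221,132.918 154.332,48.344 232.488,96.576.

Run 5: The run returns to its start, so emit a `<polygon>` with points (Y-flipped): 152.987,129.168 87.287,135.963 48.552,82.463 75.517,22.168 141.217,15.373 179.952,68.873.

Run 6: The run is open, so emit a `<polyline>` with points (Y-flipped): 203.724,78.062 191.924,80.180 184.348,79.343 180.996,75.553 181.867,68.808 186.963,59.109.

<svg xmlns="http://www.w3.org/2000/svg" width="241.594mm" height="168.967mm" viewBox="0 0 241.594 168.967">
  <polygon points="199.232,29.026 202.916,21.011 211.699,20.194 216.798,27.392 213.114,35.407 204.331,36.224" fill="none" stroke="#ff0000"/>
  <polyline points="225.702,67.157 44.604,106.249 39.395,13.310 96.471,58.303 108.122,108.873 99.656,109.762" fill="none" stroke="#ff0000"/>
  <polygon points="224.776,80.029 216.658,55.043 195.403,39.601 169.131,39.601 147.876,55.043 139.758,80.029 147.876,105.015 169.131,120.457 195.403,120.457 216.658,105.015" fill="none" stroke="#ff0000"/>
  <polygon points="208.178,51.568 19.522,113.707 48.221,132.918 154.332,48.344 232.488,96.576" fill="none" stroke="#ff0000"/>
  <polygon points="152.987,129.168 87.287,135.963 48.552,82.463 75.517,22.168 141.217,15.373 179.952,68.873" fill="none" stroke="#ff0000"/>
  <polyline points="203.724,78.062 191.924,80.180 184.348,79.343 180.996,75.553 181.867,68.808 186.963,59.109" fill="none" stroke="#ff0000"/>
</svg>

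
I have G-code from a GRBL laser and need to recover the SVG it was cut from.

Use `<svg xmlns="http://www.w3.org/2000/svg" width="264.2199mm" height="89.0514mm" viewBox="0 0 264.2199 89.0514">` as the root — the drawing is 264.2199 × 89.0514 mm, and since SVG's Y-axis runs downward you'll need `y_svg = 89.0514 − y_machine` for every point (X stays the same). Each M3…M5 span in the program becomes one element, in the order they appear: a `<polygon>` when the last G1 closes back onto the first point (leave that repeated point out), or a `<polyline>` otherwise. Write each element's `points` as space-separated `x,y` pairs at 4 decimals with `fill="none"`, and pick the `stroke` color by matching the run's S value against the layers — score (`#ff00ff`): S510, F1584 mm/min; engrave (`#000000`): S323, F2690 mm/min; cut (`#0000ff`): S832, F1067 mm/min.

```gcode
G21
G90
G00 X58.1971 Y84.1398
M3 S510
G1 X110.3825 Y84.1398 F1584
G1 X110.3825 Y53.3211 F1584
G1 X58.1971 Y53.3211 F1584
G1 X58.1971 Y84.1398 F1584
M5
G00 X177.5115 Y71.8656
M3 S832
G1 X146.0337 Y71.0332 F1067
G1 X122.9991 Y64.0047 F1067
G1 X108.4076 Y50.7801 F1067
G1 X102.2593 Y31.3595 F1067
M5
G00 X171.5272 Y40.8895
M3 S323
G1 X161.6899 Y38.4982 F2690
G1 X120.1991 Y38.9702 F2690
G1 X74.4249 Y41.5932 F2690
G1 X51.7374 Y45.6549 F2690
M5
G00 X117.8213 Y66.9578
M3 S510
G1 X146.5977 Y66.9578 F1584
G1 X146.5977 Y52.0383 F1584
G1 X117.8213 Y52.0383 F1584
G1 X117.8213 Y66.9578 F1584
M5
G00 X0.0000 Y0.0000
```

Each laser-on run becomes one SVG element. Flip Y back into SVG space with y_svg = 89.0514 − y_machine.

Run 1: S510 ⇒ score layer `#ff00ff`. The run returns to its start, so emit a `<polygon>` with points (Y-flipped): 58.1971,4.9116 110.3825,4.9116 110.3825,35.7303 58.1971,35.7303.

Run 2: power S832 maps to stroke `#0000ff` (cut). The run is open, so emit a `<polyline>` with points (Y-flipped): 177.5115,17.1858 146.0337,18.0182 122.9991,25.0467 108.4076,38.2713 102.2593,57.6919.

Run 3: power S323 maps to stroke `#000000` (engrave). The run is open, so emit a `<polyline>` with points (Y-flipped): 171.5272,48.1619 161.6899,50.5532 120.1991,50.0812 74.4249,47.4582 51.7374,43.3965.

Run 4: S510 ⇒ score layer `#ff00ff`. The run returns to its start, so emit a `<polygon>` with points (Y-flipped): 117.8213,22.0936 146.5977,22.0936 146.5977,37.0131 117.8213,37.0131.

<svg xmlns="http://www.w3.org/2000/svg" width="264.2199mm" height="89.0514mm" viewBox="0 0 264.2199 89.0514">
  <polygon points="58.1971,4.9116 110.3825,4.9116 110.3825,35.7303 58.1971,35.7303" fill="none" stroke="#ff00ff"/>
  <polyline points="177.5115,17.1858 146.0337,18.0182 122.9991,25.0467 108.4076,38.2713 102.2593,57.6919" fill="none" stroke="#0000ff"/>
  <polyline points="171.5272,48.1619 161.6899,50.5532 120.1991,50.0812 74.4249,47.4582 51.7374,43.3965" fill="none" stroke="#000000"/>
  <polygon points="117.8213,22.0936 146.5977,22.0936 146.5977,37.0131 117.8213,37.0131" fill="none" stroke="#ff00ff"/>
</svg>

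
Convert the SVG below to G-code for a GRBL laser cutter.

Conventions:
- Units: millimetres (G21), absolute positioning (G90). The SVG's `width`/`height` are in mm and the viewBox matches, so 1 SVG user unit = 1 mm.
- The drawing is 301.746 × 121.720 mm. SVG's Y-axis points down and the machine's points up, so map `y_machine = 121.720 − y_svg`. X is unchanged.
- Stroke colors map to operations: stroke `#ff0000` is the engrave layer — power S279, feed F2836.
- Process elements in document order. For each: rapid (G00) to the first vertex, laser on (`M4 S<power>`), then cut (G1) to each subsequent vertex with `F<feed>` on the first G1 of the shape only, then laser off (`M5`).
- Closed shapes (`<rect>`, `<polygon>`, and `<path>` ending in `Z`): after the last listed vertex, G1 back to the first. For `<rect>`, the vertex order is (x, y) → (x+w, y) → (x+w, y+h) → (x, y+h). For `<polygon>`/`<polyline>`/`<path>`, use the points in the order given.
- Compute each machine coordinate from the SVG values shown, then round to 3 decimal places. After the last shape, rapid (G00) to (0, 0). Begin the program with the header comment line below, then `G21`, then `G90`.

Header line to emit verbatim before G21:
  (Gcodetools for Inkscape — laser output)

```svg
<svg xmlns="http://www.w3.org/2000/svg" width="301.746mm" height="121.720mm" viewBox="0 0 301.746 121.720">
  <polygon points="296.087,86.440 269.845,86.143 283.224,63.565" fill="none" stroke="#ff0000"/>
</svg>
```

(Gcodetools for Inkscape — laser output)
G21
G90
G00 X296.087 Y35.280
M4 S279
G1 X269.845 Y35.577 F2836
G1 X283.224 Y58.155
G1 X296.087 Y35.280
M5
G00 X0.000 Y0.000

1 u = 1 mm; y_m = 121.720 − y.

[1] `<polygon>` regular polygon, #ff0000→engrave S279 F2836: (296.087,35.280) → (269.845,35.577) → (283.224,58.155) → (296.087,35.280) (closed)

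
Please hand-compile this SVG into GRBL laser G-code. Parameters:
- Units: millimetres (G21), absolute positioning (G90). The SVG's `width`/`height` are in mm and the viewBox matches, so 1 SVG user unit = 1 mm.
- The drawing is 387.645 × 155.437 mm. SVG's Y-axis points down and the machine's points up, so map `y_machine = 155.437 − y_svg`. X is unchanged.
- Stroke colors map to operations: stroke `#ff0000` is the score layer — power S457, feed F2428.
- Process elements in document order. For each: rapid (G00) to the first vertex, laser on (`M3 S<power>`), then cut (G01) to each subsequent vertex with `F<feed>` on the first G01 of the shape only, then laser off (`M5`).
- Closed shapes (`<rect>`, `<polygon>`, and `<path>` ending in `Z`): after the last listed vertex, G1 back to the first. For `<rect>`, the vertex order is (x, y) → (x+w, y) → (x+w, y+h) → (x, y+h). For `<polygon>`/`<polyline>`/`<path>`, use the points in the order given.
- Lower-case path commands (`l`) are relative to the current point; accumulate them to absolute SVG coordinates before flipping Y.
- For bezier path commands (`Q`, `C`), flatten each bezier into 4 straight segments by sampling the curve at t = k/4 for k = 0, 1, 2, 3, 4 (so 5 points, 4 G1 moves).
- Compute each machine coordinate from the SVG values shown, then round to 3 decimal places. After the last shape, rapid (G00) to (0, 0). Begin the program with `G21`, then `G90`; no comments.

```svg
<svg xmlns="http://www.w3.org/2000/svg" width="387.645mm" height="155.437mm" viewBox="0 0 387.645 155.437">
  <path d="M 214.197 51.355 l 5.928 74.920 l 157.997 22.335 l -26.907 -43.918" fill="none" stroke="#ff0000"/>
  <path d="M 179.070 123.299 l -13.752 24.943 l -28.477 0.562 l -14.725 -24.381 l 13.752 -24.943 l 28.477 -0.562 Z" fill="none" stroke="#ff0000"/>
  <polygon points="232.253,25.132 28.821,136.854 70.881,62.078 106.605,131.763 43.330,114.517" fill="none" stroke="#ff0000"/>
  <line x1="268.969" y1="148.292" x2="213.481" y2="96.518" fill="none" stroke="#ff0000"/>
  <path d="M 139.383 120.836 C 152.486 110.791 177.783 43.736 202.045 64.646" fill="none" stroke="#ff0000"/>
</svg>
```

G21
G90
G00 X214.197 Y104.082
M3 S457
G01 X220.125 Y29.162 F2428
G01 X378.122 Y6.827
G01 X351.215 Y50.745
M5
G00 X179.070 Y32.138
M3 S457
G01 X165.318 Y7.195 F2428
G01 X136.841 Y6.633
G01 X122.116 Y31.014
G01 X135.868 Y55.957
G01 X164.345 Y56.519
G01 X179.070 Y32.138
M5
G00 X232.253 Y130.305
M3 S457
G01 X28.821 Y18.583 F2428
G01 X70.881 Y93.359
G01 X106.605 Y23.674
G01 X43.330 Y40.920
G01 X232.253 Y130.305
M5
G00 X268.969 Y7.145
M3 S457
G01 X213.481 Y58.919 F2428
M5
G00 X139.383 Y34.601
M3 S457
G01 X151.290 Y50.559 F2428
G01 X166.529 Y74.304
G01 X183.861 Y92.245
G01 X202.045 Y90.791
M5
G00 X0.000 Y0.000

Since the viewBox matches the mm dimensions, user units are millimetres directly. The only transform is the Y-flip y_m = 155.437 − y_svg.

Shape 1 is a open polyline drawn with `<path>`. Its stroke #ff0000 means score at S457, F2428. After flipping Y the toolpath is (214.197,104.082) → (220.125,29.162) → (378.122,6.827) → (351.215,50.745).

Shape 2 is a regular polygon drawn with `<path>`. Its stroke #ff0000 means score at S457, F2428. After flipping Y the toolpath is (179.070,32.138) → (165.318,7.195) → (136.841,6.633) → (122.116,31.014) → (135.868,55.957) → (164.345,56.519) → (179.070,32.138), returning to the start.

Shape 3 is a closed polygon drawn with `<polygon>`. Its stroke #ff0000 means score at S457, F2428. After flipping Y the toolpath is (232.253,130.305) → (28.821,18.583) → (70.881,93.359) → (106.605,23.674) → (43.330,40.920) → (232.253,130.305), returning to the start.

Shape 4 is a line segment drawn with `<line>`. Its stroke #ff0000 means score at S457, F2428. After flipping Y the toolpath is (268.969,7.145) → (213.481,58.919).

Shape 5 is a cubic bezier drawn with `<path>`. Its stroke #ff0000 means score at S457, F2428. After flipping Y the toolpath is (139.383,34.601) → (151.290,50.559) → (166.529,74.304) → (183.861,92.245) → (202.045,90.791).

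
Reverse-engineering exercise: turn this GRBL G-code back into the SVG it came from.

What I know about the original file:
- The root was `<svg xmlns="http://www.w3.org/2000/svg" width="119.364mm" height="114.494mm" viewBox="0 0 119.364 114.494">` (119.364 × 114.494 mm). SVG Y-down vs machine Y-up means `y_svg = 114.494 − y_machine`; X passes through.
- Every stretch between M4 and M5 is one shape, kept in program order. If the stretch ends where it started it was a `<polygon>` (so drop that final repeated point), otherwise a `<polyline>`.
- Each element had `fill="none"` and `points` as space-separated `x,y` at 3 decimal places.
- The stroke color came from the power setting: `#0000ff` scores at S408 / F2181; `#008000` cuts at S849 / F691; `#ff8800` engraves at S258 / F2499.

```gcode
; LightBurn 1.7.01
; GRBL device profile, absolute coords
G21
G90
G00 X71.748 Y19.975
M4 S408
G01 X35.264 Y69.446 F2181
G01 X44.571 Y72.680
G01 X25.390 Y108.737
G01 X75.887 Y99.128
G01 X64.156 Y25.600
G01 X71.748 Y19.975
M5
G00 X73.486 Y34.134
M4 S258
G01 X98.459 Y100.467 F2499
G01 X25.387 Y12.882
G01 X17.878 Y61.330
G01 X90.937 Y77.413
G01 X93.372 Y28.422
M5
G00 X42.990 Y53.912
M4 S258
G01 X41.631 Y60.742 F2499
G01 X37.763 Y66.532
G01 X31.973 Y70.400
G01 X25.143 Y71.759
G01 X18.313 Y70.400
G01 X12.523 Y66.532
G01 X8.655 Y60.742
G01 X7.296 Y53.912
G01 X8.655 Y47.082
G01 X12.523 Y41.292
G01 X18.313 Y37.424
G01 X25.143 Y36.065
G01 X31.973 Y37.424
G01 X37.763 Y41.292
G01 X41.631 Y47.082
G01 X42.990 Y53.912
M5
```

<svg xmlns="http://www.w3.org/2000/svg" width="119.364mm" height="114.494mm" viewBox="0 0 119.364 114.494">
  <polygon points="71.748,94.519 35.264,45.048 44.571,41.814 25.390,5.757 75.887,15.366 64.156,88.894" fill="none" stroke="#0000ff"/>
  <polyline points="73.486,80.360 98.459,14.027 25.387,101.612 17.878,53.164 90.937,37.081 93.372,86.072" fill="none" stroke="#ff8800"/>
  <polygon points="42.990,60.582 41.631,53.752 37.763,47.962 31.973,44.094 25.143,42.735 18.313,44.094 12.523,47.962 8.655,53.752 7.296,60.582 8.655,67.412 12.523,73.202 18.313,77.070 25.143,78.429 31.973,77.070 37.763,73.202 41.631,67.412" fill="none" stroke="#ff8800"/>
</svg>

y_svg = 114.494 − y_m.

[1] S408→`#0000ff` (score); closed run; points: 71.748,94.519 35.264,45.048 44.571,41.814 25.390,5.757 75.887,15.366 64.156,88.894

[2] S258→`#ff8800` (engrave); open run; points: 73.486,80.360 98.459,14.027 25.387,101.612 17.878,53.164 90.937,37.081 93.372,86.072

[3] S258→`#ff8800` (engrave); closed run; points: 42.990,60.582 41.631,53.752 37.763,47.962 31.973,44.094 25.143,42.735 18.313,44.094 12.523,47.962 8.655,53.752 7.296,60.582 8.655,67.412 12.523,73.202 18.313,77.070 25.143,78.429 31.973,77.070 37.763,73.202 41.631,67.412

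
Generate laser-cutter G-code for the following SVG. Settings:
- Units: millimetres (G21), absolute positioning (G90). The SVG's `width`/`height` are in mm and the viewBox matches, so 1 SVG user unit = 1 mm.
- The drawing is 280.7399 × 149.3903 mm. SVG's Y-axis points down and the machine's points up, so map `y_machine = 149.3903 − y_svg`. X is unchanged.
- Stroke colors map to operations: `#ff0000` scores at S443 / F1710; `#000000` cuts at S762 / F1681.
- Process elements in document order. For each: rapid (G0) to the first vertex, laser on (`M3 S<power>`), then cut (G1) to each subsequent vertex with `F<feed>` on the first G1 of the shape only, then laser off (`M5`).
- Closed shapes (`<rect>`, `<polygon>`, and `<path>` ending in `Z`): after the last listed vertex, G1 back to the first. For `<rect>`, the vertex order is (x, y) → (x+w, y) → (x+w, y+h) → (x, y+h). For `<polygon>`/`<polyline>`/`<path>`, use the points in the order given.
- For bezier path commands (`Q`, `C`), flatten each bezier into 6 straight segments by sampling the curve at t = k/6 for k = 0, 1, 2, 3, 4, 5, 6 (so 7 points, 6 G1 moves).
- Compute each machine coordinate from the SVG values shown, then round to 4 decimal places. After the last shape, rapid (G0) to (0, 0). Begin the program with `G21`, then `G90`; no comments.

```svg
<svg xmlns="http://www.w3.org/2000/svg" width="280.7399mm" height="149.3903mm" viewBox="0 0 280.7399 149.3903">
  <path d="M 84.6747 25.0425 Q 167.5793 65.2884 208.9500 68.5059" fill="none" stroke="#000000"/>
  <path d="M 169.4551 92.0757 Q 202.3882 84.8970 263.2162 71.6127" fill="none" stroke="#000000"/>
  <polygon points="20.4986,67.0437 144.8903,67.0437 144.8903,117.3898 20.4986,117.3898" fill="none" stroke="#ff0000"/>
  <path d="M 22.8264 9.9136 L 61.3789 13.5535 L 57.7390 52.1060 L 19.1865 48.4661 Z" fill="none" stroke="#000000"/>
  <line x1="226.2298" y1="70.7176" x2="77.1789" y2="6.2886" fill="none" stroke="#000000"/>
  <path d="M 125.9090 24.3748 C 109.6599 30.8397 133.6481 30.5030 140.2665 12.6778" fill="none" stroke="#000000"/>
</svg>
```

G21
G90
G0 X84.6747 Y124.3478
M3 S762
G1 X111.1558 Y111.9611 F1681
G1 X135.3296 Y101.6315
G1 X157.1958 Y93.3590
G1 X176.7547 Y87.1437
G1 X194.0060 Y82.9855
G1 X208.9500 Y80.8844
M5
G0 X169.4551 Y57.3146
M3 S762
G1 X181.2077 Y59.8771 F1681
G1 X194.5099 Y62.7788
G1 X209.3619 Y66.0197
G1 X225.7636 Y69.5998
G1 X243.7151 Y73.5191
G1 X263.2162 Y77.7776
M5
G0 X20.4986 Y82.3466
M3 S443
G1 X144.8903 Y82.3466 F1710
G1 X144.8903 Y32.0005
G1 X20.4986 Y32.0005
G1 X20.4986 Y82.3466
M5
G0 X22.8264 Y139.4767
M3 S762
G1 X61.3789 Y135.8368 F1681
G1 X57.7390 Y97.2843
G1 X19.1865 Y100.9242
G1 X22.8264 Y139.4767
M5
G0 X226.2298 Y78.6727
M3 S762
G1 X77.1789 Y143.1017 F1681
M5
G0 X125.9090 Y125.0155
M3 S762
G1 X120.8709 Y122.3993 F1681
G1 X120.9387 Y121.2136
G1 X124.5124 Y121.7552
G1 X129.9918 Y124.3210
G1 X135.7765 Y129.2078
G1 X140.2665 Y136.7125
M5
G0 X0.0000 Y0.0000

Since the viewBox matches the mm dimensions, user units are millimetres directly. The only transform is the Y-flip y_m = 149.3903 − y_svg.

Shape 1 is a quadratic bezier drawn with `<path>`. Its stroke #000000 means cut at S762, F1681. After flipping Y the toolpath is (84.6747,124.3478) → (111.1558,111.9611) → (135.3296,101.6315) → (157.1958,93.3590) → (176.7547,87.1437) → (194.0060,82.9855) → (208.9500,80.8844).

Shape 2 is a quadratic bezier drawn with `<path>`. Its stroke #000000 means cut at S762, F1681. After flipping Y the toolpath is (169.4551,57.3146) → (181.2077,59.8771) → (194.5099,62.7788) → (209.3619,66.0197) → (225.7636,69.5998) → (243.7151,73.5191) → (263.2162,77.7776).

Shape 3 is a rectangle drawn with `<polygon>`. Its stroke #ff0000 means score at S443, F1710. After flipping Y the toolpath is (20.4986,82.3466) → (144.8903,82.3466) → (144.8903,32.0005) → (20.4986,32.0005) → (20.4986,82.3466), returning to the start.

Shape 4 is a regular polygon drawn with `<path>`. Its stroke #000000 means cut at S762, F1681. After flipping Y the toolpath is (22.8264,139.4767) → (61.3789,135.8368) → (57.7390,97.2843) → (19.1865,100.9242) → (22.8264,139.4767), returning to the start.

Shape 5 is a line segment drawn with `<line>`. Its stroke #000000 means cut at S762, F1681. After flipping Y the toolpath is (226.2298,78.6727) → (77.1789,143.1017).

Shape 6 is a cubic bezier drawn with `<path>`. Its stroke #000000 means cut at S762, F1681. After flipping Y the toolpath is (125.9090,125.0155) → (120.8709,122.3993) → (120.9387,121.2136) → (124.5124,121.7552) → (129.9918,124.3210) → (135.7765,129.2078) → (140.2665,136.7125).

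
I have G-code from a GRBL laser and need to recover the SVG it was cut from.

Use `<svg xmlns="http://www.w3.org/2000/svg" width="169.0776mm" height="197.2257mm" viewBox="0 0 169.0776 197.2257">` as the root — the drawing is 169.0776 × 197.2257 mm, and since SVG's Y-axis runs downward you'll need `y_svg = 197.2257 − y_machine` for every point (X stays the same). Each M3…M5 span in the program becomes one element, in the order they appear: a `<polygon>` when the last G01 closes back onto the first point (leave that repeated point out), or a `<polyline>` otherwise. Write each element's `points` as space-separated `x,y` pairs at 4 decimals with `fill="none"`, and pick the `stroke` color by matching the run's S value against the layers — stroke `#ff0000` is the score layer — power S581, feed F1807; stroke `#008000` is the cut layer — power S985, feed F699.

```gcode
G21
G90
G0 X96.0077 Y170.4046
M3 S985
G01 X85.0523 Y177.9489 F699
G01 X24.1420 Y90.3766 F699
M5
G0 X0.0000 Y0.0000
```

<svg xmlns="http://www.w3.org/2000/svg" width="169.0776mm" height="197.2257mm" viewBox="0 0 169.0776 197.2257">
  <polyline points="96.0077,26.8211 85.0523,19.2768 24.1420,106.8491" fill="none" stroke="#008000"/>
</svg>

Each laser-on run becomes one SVG element. Flip Y back into SVG space with y_svg = 197.2257 − y_machine. Every run uses S985, so all elements get stroke `#008000` (cut).

Run 1: The run is open, so emit a `<polyline>` with points (Y-flipped): 96.0077,26.8211 85.0523,19.2768 24.1420,106.8491.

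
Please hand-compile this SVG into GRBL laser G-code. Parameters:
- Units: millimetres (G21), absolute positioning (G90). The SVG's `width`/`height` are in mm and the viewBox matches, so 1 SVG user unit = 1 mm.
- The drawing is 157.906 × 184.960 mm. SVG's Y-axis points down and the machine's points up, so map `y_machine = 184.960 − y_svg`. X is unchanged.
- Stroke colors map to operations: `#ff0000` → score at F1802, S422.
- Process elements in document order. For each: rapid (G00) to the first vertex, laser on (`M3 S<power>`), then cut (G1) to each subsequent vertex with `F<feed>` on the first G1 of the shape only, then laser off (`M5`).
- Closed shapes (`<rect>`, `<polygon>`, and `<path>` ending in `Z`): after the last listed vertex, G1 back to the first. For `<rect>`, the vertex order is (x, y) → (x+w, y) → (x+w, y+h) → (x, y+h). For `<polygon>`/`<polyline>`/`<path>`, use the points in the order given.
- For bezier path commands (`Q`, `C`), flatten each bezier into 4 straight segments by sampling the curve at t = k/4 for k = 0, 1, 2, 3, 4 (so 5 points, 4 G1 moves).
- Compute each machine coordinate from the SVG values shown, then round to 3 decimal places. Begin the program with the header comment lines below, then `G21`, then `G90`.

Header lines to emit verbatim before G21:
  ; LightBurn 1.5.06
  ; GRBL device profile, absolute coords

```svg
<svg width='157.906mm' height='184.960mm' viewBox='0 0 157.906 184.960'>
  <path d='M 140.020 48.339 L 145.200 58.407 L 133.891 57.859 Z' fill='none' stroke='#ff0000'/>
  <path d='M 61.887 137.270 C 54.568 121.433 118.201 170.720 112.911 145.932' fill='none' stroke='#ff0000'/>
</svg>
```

; LightBurn 1.5.06
; GRBL device profile, absolute coords
G21
G90
G00 X140.020 Y136.621
M3 S422
G1 X145.200 Y126.553 F1802
G1 X133.891 Y127.101
G1 X140.020 Y136.621
M5
G00 X61.887 Y47.690
M3 S422
G1 X67.516 Y49.532 F1802
G1 X86.638 Y40.002
G1 X106.141 Y32.151
G1 X112.911 Y39.028
M5

Since the viewBox matches the mm dimensions, user units are millimetres directly. The only transform is the Y-flip y_m = 184.960 − y_svg.

Shape 1 is a regular polygon drawn with `<path>`. Its stroke #ff0000 means score at S422, F1802. After flipping Y the toolpath is (140.020,136.621) → (145.200,126.553) → (133.891,127.101) → (140.020,136.621), returning to the start.

Shape 2 is a cubic bezier drawn with `<path>`. Its stroke #ff0000 means score at S422, F1802. After flipping Y the toolpath is (61.887,47.690) → (67.516,49.532) → (86.638,40.002) → (106.141,32.151) → (112.911,39.028).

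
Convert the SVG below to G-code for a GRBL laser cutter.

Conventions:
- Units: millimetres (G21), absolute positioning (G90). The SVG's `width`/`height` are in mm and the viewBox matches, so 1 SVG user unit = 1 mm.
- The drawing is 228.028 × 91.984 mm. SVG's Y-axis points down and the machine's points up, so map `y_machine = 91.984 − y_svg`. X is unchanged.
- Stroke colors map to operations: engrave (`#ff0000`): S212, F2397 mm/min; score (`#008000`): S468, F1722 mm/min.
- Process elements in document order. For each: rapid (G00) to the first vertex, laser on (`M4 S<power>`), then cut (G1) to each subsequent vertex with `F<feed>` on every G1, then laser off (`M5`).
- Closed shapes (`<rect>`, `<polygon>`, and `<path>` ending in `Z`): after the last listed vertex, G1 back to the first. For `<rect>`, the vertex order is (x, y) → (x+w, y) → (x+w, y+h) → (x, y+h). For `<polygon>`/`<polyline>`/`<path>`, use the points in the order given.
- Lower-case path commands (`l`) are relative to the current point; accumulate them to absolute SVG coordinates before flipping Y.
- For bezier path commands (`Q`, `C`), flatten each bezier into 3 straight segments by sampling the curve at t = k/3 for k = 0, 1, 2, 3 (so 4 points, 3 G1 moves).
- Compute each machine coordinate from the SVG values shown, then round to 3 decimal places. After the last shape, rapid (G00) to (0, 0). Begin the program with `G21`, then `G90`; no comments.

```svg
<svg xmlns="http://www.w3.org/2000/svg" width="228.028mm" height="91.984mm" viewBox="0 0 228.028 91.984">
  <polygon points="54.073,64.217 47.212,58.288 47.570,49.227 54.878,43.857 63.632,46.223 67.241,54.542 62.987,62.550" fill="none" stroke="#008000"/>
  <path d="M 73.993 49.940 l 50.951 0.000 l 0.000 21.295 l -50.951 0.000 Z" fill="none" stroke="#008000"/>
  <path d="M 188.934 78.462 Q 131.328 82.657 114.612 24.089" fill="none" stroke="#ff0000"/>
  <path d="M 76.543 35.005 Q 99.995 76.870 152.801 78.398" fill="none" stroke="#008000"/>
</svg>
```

G21
G90
G00 X54.073 Y27.767
M4 S468
G1 X47.212 Y33.696 F1722
G1 X47.570 Y42.757 F1722
G1 X54.878 Y48.127 F1722
G1 X63.632 Y45.761 F1722
G1 X67.241 Y37.442 F1722
G1 X62.987 Y29.434 F1722
G1 X54.073 Y27.767 F1722
M5
G00 X73.993 Y42.044
M4 S468
G1 X124.944 Y42.044 F1722
G1 X124.944 Y20.749 F1722
G1 X73.993 Y20.749 F1722
G1 X73.993 Y42.044 F1722
M5
G00 X188.934 Y13.522
M4 S212
G1 X155.073 Y17.699 F2397
G1 X130.299 Y35.823 F2397
G1 X114.612 Y67.895 F2397
M5
G00 X76.543 Y56.979
M4 S468
G1 X95.439 Y33.551 F1722
G1 X120.859 Y19.087 F1722
G1 X152.801 Y13.586 F1722
M5
G00 X0.000 Y0.000

Since the viewBox matches the mm dimensions, user units are millimetres directly. The only transform is the Y-flip y_m = 91.984 − y_svg.

Shape 1 is a regular polygon drawn with `<polygon>`. Its stroke #008000 means score at S468, F1722. After flipping Y the toolpath is (54.073,27.767) → (47.212,33.696) → (47.570,42.757) → (54.878,48.127) → (63.632,45.761) → (67.241,37.442) → (62.987,29.434) → (54.073,27.767), returning to the start.

Shape 2 is a rectangle drawn with `<path>`. Its stroke #008000 means score at S468, F1722. After flipping Y the toolpath is (73.993,42.044) → (124.944,42.044) → (124.944,20.749) → (73.993,20.749) → (73.993,42.044), returning to the start.

Shape 3 is a quadratic bezier drawn with `<path>`. Its stroke #ff0000 means engrave at S212, F2397. After flipping Y the toolpath is (188.934,13.522) → (155.073,17.699) → (130.299,35.823) → (114.612,67.895).

Shape 4 is a quadratic bezier drawn with `<path>`. Its stroke #008000 means score at S468, F1722. After flipping Y the toolpath is (76.543,56.979) → (95.439,33.551) → (120.859,19.087) → (152.801,13.586).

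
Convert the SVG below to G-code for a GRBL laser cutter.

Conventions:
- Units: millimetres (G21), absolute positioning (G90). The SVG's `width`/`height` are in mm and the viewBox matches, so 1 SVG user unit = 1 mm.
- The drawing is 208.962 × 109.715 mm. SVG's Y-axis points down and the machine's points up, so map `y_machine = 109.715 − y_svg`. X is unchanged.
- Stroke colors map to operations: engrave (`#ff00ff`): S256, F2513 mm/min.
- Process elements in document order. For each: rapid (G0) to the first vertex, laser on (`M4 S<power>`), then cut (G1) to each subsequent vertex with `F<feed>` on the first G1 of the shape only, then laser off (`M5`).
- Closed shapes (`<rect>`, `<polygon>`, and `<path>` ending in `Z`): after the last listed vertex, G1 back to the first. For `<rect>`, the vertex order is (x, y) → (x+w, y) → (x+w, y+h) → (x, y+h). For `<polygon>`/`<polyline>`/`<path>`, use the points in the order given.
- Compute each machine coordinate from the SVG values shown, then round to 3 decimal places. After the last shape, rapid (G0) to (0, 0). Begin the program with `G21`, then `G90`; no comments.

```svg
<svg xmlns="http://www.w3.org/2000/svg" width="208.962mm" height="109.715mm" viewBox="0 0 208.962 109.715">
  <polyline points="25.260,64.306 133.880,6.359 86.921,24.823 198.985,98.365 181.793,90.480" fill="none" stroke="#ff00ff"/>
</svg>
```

G21
G90
G0 X25.260 Y45.409
M4 S256
G1 X133.880 Y103.356 F2513
G1 X86.921 Y84.892
G1 X198.985 Y11.350
G1 X181.793 Y19.235
M5
G0 X0.000 Y0.000

Since the viewBox matches the mm dimensions, user units are millimetres directly. The only transform is the Y-flip y_m = 109.715 − y_svg.

Shape 1 is a open polyline drawn with `<polyline>`. Its stroke #ff00ff means engrave at S256, F2513. After flipping Y the toolpath is (25.260,45.409) → (133.880,103.356) → (86.921,84.892) → (198.985,11.350) → (181.793,19.235).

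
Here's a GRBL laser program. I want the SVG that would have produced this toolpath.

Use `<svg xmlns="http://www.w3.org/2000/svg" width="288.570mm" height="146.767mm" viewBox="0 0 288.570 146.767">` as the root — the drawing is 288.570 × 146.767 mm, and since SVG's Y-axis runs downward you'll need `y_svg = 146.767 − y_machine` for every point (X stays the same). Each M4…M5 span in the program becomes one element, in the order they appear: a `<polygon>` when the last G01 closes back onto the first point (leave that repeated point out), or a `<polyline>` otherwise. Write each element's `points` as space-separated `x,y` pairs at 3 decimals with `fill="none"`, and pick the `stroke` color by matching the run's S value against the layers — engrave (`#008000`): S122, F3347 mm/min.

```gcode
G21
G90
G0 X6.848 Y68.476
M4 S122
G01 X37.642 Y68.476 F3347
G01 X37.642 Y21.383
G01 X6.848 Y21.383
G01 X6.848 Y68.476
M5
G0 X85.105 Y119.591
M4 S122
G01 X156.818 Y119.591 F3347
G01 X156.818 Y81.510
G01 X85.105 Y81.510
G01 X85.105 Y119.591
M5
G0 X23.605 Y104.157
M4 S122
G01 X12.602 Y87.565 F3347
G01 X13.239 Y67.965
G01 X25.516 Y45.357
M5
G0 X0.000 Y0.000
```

y_svg = 146.767 − y_m. Every run uses S122, so all elements get stroke `#008000` (engrave).

[1] closed run; points: 6.848,78.291 37.642,78.291 37.642,125.384 6.848,125.384

[2] closed run; points: 85.105,27.176 156.818,27.176 156.818,65.257 85.105,65.257

[3] open run; points: 23.605,42.610 12.602,59.202 13.239,78.802 25.516,101.410

<svg xmlns="http://www.w3.org/2000/svg" width="288.570mm" height="146.767mm" viewBox="0 0 288.570 146.767">
  <polygon points="6.848,78.291 37.642,78.291 37.642,125.384 6.848,125.384" fill="none" stroke="#008000"/>
  <polygon points="85.105,27.176 156.818,27.176 156.818,65.257 85.105,65.257" fill="none" stroke="#008000"/>
  <polyline points="23.605,42.610 12.602,59.202 13.239,78.802 25.516,101.410" fill="none" stroke="#008000"/>
</svg>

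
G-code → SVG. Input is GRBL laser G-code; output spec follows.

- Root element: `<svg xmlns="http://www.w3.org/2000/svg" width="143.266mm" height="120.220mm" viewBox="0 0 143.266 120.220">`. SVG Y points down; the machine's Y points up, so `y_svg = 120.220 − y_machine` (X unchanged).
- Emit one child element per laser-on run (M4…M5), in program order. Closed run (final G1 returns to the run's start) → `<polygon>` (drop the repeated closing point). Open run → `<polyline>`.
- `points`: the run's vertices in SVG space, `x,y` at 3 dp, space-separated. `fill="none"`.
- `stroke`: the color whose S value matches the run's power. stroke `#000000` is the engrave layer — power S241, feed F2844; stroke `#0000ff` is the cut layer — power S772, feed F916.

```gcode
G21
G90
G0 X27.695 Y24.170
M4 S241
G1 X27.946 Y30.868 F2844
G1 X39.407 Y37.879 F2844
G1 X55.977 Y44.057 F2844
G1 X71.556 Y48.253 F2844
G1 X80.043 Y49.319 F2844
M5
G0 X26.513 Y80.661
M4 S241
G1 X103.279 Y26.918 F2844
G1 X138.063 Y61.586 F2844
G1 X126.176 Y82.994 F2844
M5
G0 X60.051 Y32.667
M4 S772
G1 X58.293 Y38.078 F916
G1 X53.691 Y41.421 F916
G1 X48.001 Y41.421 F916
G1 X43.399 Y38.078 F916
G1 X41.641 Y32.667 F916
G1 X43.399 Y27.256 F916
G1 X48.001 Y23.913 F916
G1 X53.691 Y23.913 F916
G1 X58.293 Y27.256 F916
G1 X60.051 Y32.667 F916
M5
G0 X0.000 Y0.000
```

<svg xmlns="http://www.w3.org/2000/svg" width="143.266mm" height="120.220mm" viewBox="0 0 143.266 120.220">
  <polyline points="27.695,96.050 27.946,89.352 39.407,82.341 55.977,76.163 71.556,71.967 80.043,70.901" fill="none" stroke="#000000"/>
  <polyline points="26.513,39.559 103.279,93.302 138.063,58.634 126.176,37.226" fill="none" stroke="#000000"/>
  <polygon points="60.051,87.553 58.293,82.142 53.691,78.799 48.001,78.799 43.399,82.142 41.641,87.553 43.399,92.964 48.001,96.307 53.691,96.307 58.293,92.964" fill="none" stroke="#0000ff"/>
</svg>

y_svg = 120.220 − y_m.

[1] S241→`#000000` (engrave); open run; points: 27.695,96.050 27.946,89.352 39.407,82.341 55.977,76.163 71.556,71.967 80.043,70.901

[2] S241→`#000000` (engrave); open run; points: 26.513,39.559 103.279,93.302 138.063,58.634 126.176,37.226

[3] S772→`#0000ff` (cut); closed run; points: 60.051,87.553 58.293,82.142 53.691,78.799 48.001,78.799 43.399,82.142 41.641,87.553 43.399,92.964 48.001,96.307 53.691,96.307 58.293,92.964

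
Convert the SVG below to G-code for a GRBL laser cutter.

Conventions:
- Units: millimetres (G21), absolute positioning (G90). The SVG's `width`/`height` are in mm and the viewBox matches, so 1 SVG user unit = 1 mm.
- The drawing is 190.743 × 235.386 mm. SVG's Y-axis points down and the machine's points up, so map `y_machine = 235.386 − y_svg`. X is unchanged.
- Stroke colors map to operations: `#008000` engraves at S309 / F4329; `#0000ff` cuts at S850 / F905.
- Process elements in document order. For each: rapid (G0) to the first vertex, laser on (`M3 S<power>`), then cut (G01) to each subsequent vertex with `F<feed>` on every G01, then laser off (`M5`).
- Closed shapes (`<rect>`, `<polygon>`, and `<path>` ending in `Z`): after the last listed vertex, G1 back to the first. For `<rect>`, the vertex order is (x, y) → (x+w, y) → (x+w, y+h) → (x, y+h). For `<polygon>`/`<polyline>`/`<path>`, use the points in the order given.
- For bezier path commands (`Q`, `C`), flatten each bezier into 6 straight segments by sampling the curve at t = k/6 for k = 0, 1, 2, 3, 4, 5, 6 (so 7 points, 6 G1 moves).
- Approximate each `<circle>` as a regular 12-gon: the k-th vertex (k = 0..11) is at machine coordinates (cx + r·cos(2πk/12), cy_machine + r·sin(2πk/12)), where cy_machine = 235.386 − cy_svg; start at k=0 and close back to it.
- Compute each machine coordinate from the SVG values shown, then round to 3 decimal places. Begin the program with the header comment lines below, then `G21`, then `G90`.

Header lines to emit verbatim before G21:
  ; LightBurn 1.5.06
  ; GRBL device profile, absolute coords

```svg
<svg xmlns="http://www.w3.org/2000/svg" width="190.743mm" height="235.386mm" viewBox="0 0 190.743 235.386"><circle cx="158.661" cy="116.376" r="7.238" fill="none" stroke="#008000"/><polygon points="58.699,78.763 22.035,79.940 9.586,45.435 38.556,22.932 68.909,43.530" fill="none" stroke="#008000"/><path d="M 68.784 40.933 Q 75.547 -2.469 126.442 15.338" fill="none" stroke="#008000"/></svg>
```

; LightBurn 1.5.06
; GRBL device profile, absolute coords
G21
G90
G0 X165.899 Y119.010
M3 S309
G01 X164.929 Y122.629 F4329
G01 X162.280 Y125.278 F4329
G01 X158.661 Y126.248 F4329
G01 X155.042 Y125.278 F4329
G01 X152.393 Y122.629 F4329
G01 X151.423 Y119.010 F4329
G01 X152.393 Y115.391 F4329
G01 X155.042 Y112.742 F4329
G01 X158.661 Y111.772 F4329
G01 X162.280 Y112.742 F4329
G01 X164.929 Y115.391 F4329
G01 X165.899 Y119.010 F4329
M5
G0 X58.699 Y156.623
M3 S309
G01 X22.035 Y155.446 F4329
G01 X9.586 Y189.951 F4329
G01 X38.556 Y212.454 F4329
G01 X68.909 Y191.856 F4329
G01 X58.699 Y156.623 F4329
M5
G0 X68.784 Y194.453
M3 S309
G01 X72.264 Y207.220 F4329
G01 X78.196 Y216.587 F4329
G01 X86.580 Y222.553 F4329
G01 X97.416 Y225.118 F4329
G01 X110.703 Y224.283 F4329
G01 X126.442 Y220.048 F4329
M5

Since the viewBox matches the mm dimensions, user units are millimetres directly. The only transform is the Y-flip y_m = 235.386 − y_svg.

Shape 1 is a circle drawn with `<circle>`. Its stroke #008000 means engrave at S309, F4329. After flipping Y the toolpath is (165.899,119.010) → (164.929,122.629) → (162.280,125.278) → (158.661,126.248) → (155.042,125.278) → (152.393,122.629) → (151.423,119.010) → (152.393,115.391) → (155.042,112.742) → (158.661,111.772) → (162.280,112.742) → (164.929,115.391) → (165.899,119.010), returning to the start.

Shape 2 is a regular polygon drawn with `<polygon>`. Its stroke #008000 means engrave at S309, F4329. After flipping Y the toolpath is (58.699,156.623) → (22.035,155.446) → (9.586,189.951) → (38.556,212.454) → (68.909,191.856) → (58.699,156.623), returning to the start.

Shape 3 is a quadratic bezier drawn with `<path>`. Its stroke #008000 means engrave at S309, F4329. After flipping Y the toolpath is (68.784,194.453) → (72.264,207.220) → (78.196,216.587) → (86.580,222.553) → (97.416,225.118) → (110.703,224.283) → (126.442,220.048).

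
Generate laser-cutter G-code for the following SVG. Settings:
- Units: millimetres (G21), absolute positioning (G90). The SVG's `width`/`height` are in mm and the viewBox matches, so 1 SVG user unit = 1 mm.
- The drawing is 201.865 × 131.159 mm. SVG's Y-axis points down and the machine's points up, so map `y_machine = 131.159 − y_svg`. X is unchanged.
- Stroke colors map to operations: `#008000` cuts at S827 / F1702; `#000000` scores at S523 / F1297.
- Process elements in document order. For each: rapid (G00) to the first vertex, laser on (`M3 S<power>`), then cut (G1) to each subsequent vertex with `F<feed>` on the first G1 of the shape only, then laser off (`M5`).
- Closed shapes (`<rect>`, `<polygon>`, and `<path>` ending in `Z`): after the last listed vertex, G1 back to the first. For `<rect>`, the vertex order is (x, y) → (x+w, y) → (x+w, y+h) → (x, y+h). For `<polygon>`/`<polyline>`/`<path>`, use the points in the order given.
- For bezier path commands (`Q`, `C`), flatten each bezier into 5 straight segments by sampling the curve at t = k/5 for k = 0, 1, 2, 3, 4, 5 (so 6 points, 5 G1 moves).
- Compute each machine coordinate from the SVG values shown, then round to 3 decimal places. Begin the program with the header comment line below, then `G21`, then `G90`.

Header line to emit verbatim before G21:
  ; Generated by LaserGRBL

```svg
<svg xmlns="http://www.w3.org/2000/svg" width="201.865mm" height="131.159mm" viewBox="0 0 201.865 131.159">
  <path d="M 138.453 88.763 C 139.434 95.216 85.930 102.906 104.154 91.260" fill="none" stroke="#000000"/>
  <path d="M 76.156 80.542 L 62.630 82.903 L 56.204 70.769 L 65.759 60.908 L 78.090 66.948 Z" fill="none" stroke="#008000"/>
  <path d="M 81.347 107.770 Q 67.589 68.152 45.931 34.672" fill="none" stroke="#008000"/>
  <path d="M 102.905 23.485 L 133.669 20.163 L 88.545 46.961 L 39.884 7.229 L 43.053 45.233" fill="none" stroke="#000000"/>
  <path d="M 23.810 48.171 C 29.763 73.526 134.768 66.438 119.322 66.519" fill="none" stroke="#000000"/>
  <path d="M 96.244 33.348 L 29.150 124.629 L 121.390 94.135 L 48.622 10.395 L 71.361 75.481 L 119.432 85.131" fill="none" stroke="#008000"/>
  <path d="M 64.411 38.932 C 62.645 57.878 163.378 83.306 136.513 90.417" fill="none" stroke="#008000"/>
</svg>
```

viewBox `0 0 201.865 131.159` with mm width/height → 1 unit = 1 mm. Flip: y_m = 131.159 − y_svg.

**Shape 1** — `<path>` cubic bezier, stroke `#000000` → score (S523, F1297). Control points (SVG): P0=(138.453,88.763), P1=(139.434,95.216), P2=(85.930,102.906), P3=(104.154,91.260); sampled at t=k/5. Machine vertices: (138.453,42.396) → (133.513,38.540) → (121.555,35.375) → (108.637,33.888) → (100.817,35.067) → (104.154,39.899). Open path.

**Shape 2** — `<path>` regular polygon, stroke `#008000` → cut (S827, F1702). Machine vertices: (76.156,50.617) → (62.630,48.256) → (56.204,60.390) → (65.759,70.251) → (78.090,64.211) → (76.156,50.617). Closed: final G1 returns to the first vertex.

**Shape 3** — `<path>` quadratic bezier, stroke `#008000` → cut (S827, F1702). Control points (SVG): P0=(81.347,107.770), P1=(67.589,68.152), P2=(45.931,34.672); sampled at t=k/5. Machine vertices: (81.347,23.389) → (75.528,38.991) → (69.077,54.101) → (61.993,68.721) → (54.278,82.849) → (45.931,96.487). Open path.

**Shape 4** — `<path>` open polyline, stroke `#000000` → score (S523, F1297). Machine vertices: (102.905,107.674) → (133.669,110.996) → (88.545,84.198) → (39.884,123.930) → (43.053,85.926). Open path.

**Shape 5** — `<path>` cubic bezier, stroke `#000000` → score (S523, F1297). Control points (SVG): P0=(23.810,48.171), P1=(29.763,73.526), P2=(134.768,66.438), P3=(119.322,66.519); sampled at t=k/5. Machine vertices: (23.810,82.988) → (37.512,71.351) → (64.450,65.599) → (94.089,63.831) → (115.892,64.145) → (119.322,64.640). Open path.

**Shape 6** — `<path>` open polyline, stroke `#008000` → cut (S827, F1702). Machine vertices: (96.244,97.811) → (29.150,6.530) → (121.390,37.024) → (48.622,120.764) → (71.361,55.678) → (119.432,46.028). Open path.

**Shape 7** — `<path>` cubic bezier, stroke `#008000` → cut (S827, F1702). Control points (SVG): P0=(64.411,38.932), P1=(62.645,57.878), P2=(163.378,83.306), P3=(136.513,90.417); sampled at t=k/5. Machine vertices: (64.411,92.227) → (73.811,80.280) → (96.765,67.968) → (122.230,56.480) → (139.161,47.008) → (136.513,40.742). Open path.

; Generated by LaserGRBL
G21
G90
G00 X138.453 Y42.396
M3 S523
G1 X133.513 Y38.540 F1297
G1 X121.555 Y35.375
G1 X108.637 Y33.888
G1 X100.817 Y35.067
G1 X104.154 Y39.899
M5
G00 X76.156 Y50.617
M3 S827
G1 X62.630 Y48.256 F1702
G1 X56.204 Y60.390
G1 X65.759 Y70.251
G1 X78.090 Y64.211
G1 X76.156 Y50.617
M5
G00 X81.347 Y23.389
M3 S827
G1 X75.528 Y38.991 F1702
G1 X69.077 Y54.101
G1 X61.993 Y68.721
G1 X54.278 Y82.849
G1 X45.931 Y96.487
M5
G00 X102.905 Y107.674
M3 S523
G1 X133.669 Y110.996 F1297
G1 X88.545 Y84.198
G1 X39.884 Y123.930
G1 X43.053 Y85.926
M5
G00 X23.810 Y82.988
M3 S523
G1 X37.512 Y71.351 F1297
G1 X64.450 Y65.599
G1 X94.089 Y63.831
G1 X115.892 Y64.145
G1 X119.322 Y64.640
M5
G00 X96.244 Y97.811
M3 S827
G1 X29.150 Y6.530 F1702
G1 X121.390 Y37.024
G1 X48.622 Y120.764
G1 X71.361 Y55.678
G1 X119.432 Y46.028
M5
G00 X64.411 Y92.227
M3 S827
G1 X73.811 Y80.280 F1702
G1 X96.765 Y67.968
G1 X122.230 Y56.480
G1 X139.161 Y47.008
G1 X136.513 Y40.742
M5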